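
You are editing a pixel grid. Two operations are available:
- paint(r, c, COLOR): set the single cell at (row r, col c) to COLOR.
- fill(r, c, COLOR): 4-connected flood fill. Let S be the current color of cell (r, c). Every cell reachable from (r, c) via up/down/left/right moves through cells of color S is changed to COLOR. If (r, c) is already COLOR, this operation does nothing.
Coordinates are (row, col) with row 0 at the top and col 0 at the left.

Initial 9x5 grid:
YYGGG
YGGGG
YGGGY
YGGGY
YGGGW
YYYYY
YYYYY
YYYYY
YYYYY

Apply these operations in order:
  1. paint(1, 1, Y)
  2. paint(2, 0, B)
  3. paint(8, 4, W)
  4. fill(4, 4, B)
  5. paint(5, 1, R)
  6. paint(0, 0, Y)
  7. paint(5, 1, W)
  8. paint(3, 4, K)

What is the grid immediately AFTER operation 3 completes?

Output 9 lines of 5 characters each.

Answer: YYGGG
YYGGG
BGGGY
YGGGY
YGGGW
YYYYY
YYYYY
YYYYY
YYYYW

Derivation:
After op 1 paint(1,1,Y):
YYGGG
YYGGG
YGGGY
YGGGY
YGGGW
YYYYY
YYYYY
YYYYY
YYYYY
After op 2 paint(2,0,B):
YYGGG
YYGGG
BGGGY
YGGGY
YGGGW
YYYYY
YYYYY
YYYYY
YYYYY
After op 3 paint(8,4,W):
YYGGG
YYGGG
BGGGY
YGGGY
YGGGW
YYYYY
YYYYY
YYYYY
YYYYW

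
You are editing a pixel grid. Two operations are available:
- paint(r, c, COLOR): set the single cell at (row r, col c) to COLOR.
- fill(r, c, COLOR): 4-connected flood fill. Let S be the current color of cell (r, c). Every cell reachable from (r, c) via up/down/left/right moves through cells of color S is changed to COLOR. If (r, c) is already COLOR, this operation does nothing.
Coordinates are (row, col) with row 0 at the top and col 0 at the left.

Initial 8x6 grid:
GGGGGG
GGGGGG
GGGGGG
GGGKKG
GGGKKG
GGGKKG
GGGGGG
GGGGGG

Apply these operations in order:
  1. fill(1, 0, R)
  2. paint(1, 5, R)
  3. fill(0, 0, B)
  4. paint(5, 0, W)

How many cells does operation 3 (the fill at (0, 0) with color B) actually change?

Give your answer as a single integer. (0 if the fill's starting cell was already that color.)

Answer: 42

Derivation:
After op 1 fill(1,0,R) [42 cells changed]:
RRRRRR
RRRRRR
RRRRRR
RRRKKR
RRRKKR
RRRKKR
RRRRRR
RRRRRR
After op 2 paint(1,5,R):
RRRRRR
RRRRRR
RRRRRR
RRRKKR
RRRKKR
RRRKKR
RRRRRR
RRRRRR
After op 3 fill(0,0,B) [42 cells changed]:
BBBBBB
BBBBBB
BBBBBB
BBBKKB
BBBKKB
BBBKKB
BBBBBB
BBBBBB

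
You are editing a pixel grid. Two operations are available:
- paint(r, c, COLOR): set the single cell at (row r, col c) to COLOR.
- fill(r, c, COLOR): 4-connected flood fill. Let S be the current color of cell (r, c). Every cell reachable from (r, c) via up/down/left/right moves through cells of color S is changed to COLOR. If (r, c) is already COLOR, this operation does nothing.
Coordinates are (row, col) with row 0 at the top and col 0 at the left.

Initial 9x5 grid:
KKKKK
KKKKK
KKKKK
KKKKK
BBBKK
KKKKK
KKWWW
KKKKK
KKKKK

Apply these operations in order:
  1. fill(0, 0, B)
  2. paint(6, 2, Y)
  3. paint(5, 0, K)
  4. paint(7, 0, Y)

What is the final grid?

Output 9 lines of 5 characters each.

Answer: BBBBB
BBBBB
BBBBB
BBBBB
BBBBB
KBBBB
BBYWW
YBBBB
BBBBB

Derivation:
After op 1 fill(0,0,B) [39 cells changed]:
BBBBB
BBBBB
BBBBB
BBBBB
BBBBB
BBBBB
BBWWW
BBBBB
BBBBB
After op 2 paint(6,2,Y):
BBBBB
BBBBB
BBBBB
BBBBB
BBBBB
BBBBB
BBYWW
BBBBB
BBBBB
After op 3 paint(5,0,K):
BBBBB
BBBBB
BBBBB
BBBBB
BBBBB
KBBBB
BBYWW
BBBBB
BBBBB
After op 4 paint(7,0,Y):
BBBBB
BBBBB
BBBBB
BBBBB
BBBBB
KBBBB
BBYWW
YBBBB
BBBBB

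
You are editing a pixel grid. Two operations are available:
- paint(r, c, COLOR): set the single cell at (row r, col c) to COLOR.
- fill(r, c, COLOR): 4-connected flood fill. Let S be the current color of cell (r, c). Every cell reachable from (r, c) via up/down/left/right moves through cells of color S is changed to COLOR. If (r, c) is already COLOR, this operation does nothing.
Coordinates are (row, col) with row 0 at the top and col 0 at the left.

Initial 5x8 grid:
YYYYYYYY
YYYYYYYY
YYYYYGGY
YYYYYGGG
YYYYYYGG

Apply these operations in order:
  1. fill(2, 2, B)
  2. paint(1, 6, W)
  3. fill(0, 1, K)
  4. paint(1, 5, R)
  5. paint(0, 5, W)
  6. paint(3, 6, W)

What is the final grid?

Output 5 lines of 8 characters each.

After op 1 fill(2,2,B) [33 cells changed]:
BBBBBBBB
BBBBBBBB
BBBBBGGB
BBBBBGGG
BBBBBBGG
After op 2 paint(1,6,W):
BBBBBBBB
BBBBBBWB
BBBBBGGB
BBBBBGGG
BBBBBBGG
After op 3 fill(0,1,K) [32 cells changed]:
KKKKKKKK
KKKKKKWK
KKKKKGGK
KKKKKGGG
KKKKKKGG
After op 4 paint(1,5,R):
KKKKKKKK
KKKKKRWK
KKKKKGGK
KKKKKGGG
KKKKKKGG
After op 5 paint(0,5,W):
KKKKKWKK
KKKKKRWK
KKKKKGGK
KKKKKGGG
KKKKKKGG
After op 6 paint(3,6,W):
KKKKKWKK
KKKKKRWK
KKKKKGGK
KKKKKGWG
KKKKKKGG

Answer: KKKKKWKK
KKKKKRWK
KKKKKGGK
KKKKKGWG
KKKKKKGG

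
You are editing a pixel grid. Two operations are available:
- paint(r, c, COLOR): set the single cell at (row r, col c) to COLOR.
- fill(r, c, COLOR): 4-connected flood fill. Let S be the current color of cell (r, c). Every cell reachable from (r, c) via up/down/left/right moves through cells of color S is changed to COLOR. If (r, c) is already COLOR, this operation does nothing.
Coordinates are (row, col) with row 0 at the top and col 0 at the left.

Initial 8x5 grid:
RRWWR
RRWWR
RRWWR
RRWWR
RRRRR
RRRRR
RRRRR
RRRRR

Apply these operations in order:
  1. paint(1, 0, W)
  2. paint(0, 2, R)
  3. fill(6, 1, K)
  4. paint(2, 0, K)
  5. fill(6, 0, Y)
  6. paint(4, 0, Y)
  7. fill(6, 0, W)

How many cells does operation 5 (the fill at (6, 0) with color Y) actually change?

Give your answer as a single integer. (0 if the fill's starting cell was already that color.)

After op 1 paint(1,0,W):
RRWWR
WRWWR
RRWWR
RRWWR
RRRRR
RRRRR
RRRRR
RRRRR
After op 2 paint(0,2,R):
RRRWR
WRWWR
RRWWR
RRWWR
RRRRR
RRRRR
RRRRR
RRRRR
After op 3 fill(6,1,K) [32 cells changed]:
KKKWK
WKWWK
KKWWK
KKWWK
KKKKK
KKKKK
KKKKK
KKKKK
After op 4 paint(2,0,K):
KKKWK
WKWWK
KKWWK
KKWWK
KKKKK
KKKKK
KKKKK
KKKKK
After op 5 fill(6,0,Y) [32 cells changed]:
YYYWY
WYWWY
YYWWY
YYWWY
YYYYY
YYYYY
YYYYY
YYYYY

Answer: 32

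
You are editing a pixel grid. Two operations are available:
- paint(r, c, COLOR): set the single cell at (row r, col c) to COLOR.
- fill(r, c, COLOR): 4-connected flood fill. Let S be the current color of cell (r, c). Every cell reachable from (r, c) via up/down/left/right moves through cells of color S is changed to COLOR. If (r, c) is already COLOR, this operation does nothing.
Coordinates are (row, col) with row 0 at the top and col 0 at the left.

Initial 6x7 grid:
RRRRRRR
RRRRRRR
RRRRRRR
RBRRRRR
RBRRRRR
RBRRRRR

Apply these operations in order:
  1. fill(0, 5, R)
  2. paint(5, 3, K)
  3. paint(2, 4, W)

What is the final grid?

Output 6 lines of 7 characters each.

After op 1 fill(0,5,R) [0 cells changed]:
RRRRRRR
RRRRRRR
RRRRRRR
RBRRRRR
RBRRRRR
RBRRRRR
After op 2 paint(5,3,K):
RRRRRRR
RRRRRRR
RRRRRRR
RBRRRRR
RBRRRRR
RBRKRRR
After op 3 paint(2,4,W):
RRRRRRR
RRRRRRR
RRRRWRR
RBRRRRR
RBRRRRR
RBRKRRR

Answer: RRRRRRR
RRRRRRR
RRRRWRR
RBRRRRR
RBRRRRR
RBRKRRR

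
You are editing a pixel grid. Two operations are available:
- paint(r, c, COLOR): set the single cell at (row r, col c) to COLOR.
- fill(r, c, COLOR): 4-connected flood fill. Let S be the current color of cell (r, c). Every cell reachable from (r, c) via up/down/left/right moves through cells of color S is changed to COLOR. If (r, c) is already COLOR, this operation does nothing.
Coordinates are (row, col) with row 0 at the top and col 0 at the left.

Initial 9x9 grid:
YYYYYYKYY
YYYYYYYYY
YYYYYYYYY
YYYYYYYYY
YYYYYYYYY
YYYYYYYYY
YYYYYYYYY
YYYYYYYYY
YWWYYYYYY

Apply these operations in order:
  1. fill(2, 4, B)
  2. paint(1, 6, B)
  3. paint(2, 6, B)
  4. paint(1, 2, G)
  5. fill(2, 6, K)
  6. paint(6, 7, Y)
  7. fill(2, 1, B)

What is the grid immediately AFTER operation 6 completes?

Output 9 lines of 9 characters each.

After op 1 fill(2,4,B) [78 cells changed]:
BBBBBBKBB
BBBBBBBBB
BBBBBBBBB
BBBBBBBBB
BBBBBBBBB
BBBBBBBBB
BBBBBBBBB
BBBBBBBBB
BWWBBBBBB
After op 2 paint(1,6,B):
BBBBBBKBB
BBBBBBBBB
BBBBBBBBB
BBBBBBBBB
BBBBBBBBB
BBBBBBBBB
BBBBBBBBB
BBBBBBBBB
BWWBBBBBB
After op 3 paint(2,6,B):
BBBBBBKBB
BBBBBBBBB
BBBBBBBBB
BBBBBBBBB
BBBBBBBBB
BBBBBBBBB
BBBBBBBBB
BBBBBBBBB
BWWBBBBBB
After op 4 paint(1,2,G):
BBBBBBKBB
BBGBBBBBB
BBBBBBBBB
BBBBBBBBB
BBBBBBBBB
BBBBBBBBB
BBBBBBBBB
BBBBBBBBB
BWWBBBBBB
After op 5 fill(2,6,K) [77 cells changed]:
KKKKKKKKK
KKGKKKKKK
KKKKKKKKK
KKKKKKKKK
KKKKKKKKK
KKKKKKKKK
KKKKKKKKK
KKKKKKKKK
KWWKKKKKK
After op 6 paint(6,7,Y):
KKKKKKKKK
KKGKKKKKK
KKKKKKKKK
KKKKKKKKK
KKKKKKKKK
KKKKKKKKK
KKKKKKKYK
KKKKKKKKK
KWWKKKKKK

Answer: KKKKKKKKK
KKGKKKKKK
KKKKKKKKK
KKKKKKKKK
KKKKKKKKK
KKKKKKKKK
KKKKKKKYK
KKKKKKKKK
KWWKKKKKK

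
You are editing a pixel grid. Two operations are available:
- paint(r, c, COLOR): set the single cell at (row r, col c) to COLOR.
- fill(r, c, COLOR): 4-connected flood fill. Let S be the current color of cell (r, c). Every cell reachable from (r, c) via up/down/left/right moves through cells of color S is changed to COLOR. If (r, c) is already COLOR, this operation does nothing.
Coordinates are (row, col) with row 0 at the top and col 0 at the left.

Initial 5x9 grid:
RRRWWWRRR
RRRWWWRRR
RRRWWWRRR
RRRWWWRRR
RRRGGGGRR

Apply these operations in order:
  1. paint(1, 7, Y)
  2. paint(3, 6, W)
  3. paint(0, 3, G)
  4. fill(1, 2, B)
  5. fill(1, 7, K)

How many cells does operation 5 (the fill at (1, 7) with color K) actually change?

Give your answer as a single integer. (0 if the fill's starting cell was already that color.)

Answer: 1

Derivation:
After op 1 paint(1,7,Y):
RRRWWWRRR
RRRWWWRYR
RRRWWWRRR
RRRWWWRRR
RRRGGGGRR
After op 2 paint(3,6,W):
RRRWWWRRR
RRRWWWRYR
RRRWWWRRR
RRRWWWWRR
RRRGGGGRR
After op 3 paint(0,3,G):
RRRGWWRRR
RRRWWWRYR
RRRWWWRRR
RRRWWWWRR
RRRGGGGRR
After op 4 fill(1,2,B) [15 cells changed]:
BBBGWWRRR
BBBWWWRYR
BBBWWWRRR
BBBWWWWRR
BBBGGGGRR
After op 5 fill(1,7,K) [1 cells changed]:
BBBGWWRRR
BBBWWWRKR
BBBWWWRRR
BBBWWWWRR
BBBGGGGRR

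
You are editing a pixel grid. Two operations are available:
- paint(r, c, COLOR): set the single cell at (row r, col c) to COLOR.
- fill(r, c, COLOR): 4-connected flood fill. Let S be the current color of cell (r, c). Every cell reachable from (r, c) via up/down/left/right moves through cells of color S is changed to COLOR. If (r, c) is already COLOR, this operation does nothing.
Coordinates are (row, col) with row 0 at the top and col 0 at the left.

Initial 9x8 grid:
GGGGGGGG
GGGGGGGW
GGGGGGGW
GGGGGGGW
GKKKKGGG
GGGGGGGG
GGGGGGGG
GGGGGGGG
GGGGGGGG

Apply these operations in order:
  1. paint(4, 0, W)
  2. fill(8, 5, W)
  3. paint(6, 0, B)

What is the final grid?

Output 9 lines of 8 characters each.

After op 1 paint(4,0,W):
GGGGGGGG
GGGGGGGW
GGGGGGGW
GGGGGGGW
WKKKKGGG
GGGGGGGG
GGGGGGGG
GGGGGGGG
GGGGGGGG
After op 2 fill(8,5,W) [64 cells changed]:
WWWWWWWW
WWWWWWWW
WWWWWWWW
WWWWWWWW
WKKKKWWW
WWWWWWWW
WWWWWWWW
WWWWWWWW
WWWWWWWW
After op 3 paint(6,0,B):
WWWWWWWW
WWWWWWWW
WWWWWWWW
WWWWWWWW
WKKKKWWW
WWWWWWWW
BWWWWWWW
WWWWWWWW
WWWWWWWW

Answer: WWWWWWWW
WWWWWWWW
WWWWWWWW
WWWWWWWW
WKKKKWWW
WWWWWWWW
BWWWWWWW
WWWWWWWW
WWWWWWWW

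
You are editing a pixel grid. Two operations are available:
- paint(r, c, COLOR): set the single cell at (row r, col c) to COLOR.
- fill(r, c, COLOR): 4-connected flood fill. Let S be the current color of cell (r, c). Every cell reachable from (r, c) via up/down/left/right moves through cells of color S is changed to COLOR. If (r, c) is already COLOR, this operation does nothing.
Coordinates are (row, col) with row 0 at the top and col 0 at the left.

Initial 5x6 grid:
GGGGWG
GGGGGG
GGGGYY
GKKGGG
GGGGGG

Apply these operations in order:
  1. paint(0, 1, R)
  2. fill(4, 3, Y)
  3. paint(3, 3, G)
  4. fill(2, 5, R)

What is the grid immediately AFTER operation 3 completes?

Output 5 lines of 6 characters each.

After op 1 paint(0,1,R):
GRGGWG
GGGGGG
GGGGYY
GKKGGG
GGGGGG
After op 2 fill(4,3,Y) [24 cells changed]:
YRYYWY
YYYYYY
YYYYYY
YKKYYY
YYYYYY
After op 3 paint(3,3,G):
YRYYWY
YYYYYY
YYYYYY
YKKGYY
YYYYYY

Answer: YRYYWY
YYYYYY
YYYYYY
YKKGYY
YYYYYY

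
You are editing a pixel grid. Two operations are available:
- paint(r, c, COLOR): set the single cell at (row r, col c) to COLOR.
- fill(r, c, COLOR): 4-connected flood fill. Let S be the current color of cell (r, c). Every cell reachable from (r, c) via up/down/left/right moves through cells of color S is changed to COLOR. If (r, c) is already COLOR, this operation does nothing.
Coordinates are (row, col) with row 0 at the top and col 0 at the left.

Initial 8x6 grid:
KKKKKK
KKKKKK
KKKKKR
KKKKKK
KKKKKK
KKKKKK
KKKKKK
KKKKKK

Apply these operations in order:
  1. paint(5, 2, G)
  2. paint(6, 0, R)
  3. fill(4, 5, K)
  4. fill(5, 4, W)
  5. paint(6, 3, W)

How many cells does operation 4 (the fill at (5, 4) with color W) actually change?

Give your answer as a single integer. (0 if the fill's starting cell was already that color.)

After op 1 paint(5,2,G):
KKKKKK
KKKKKK
KKKKKR
KKKKKK
KKKKKK
KKGKKK
KKKKKK
KKKKKK
After op 2 paint(6,0,R):
KKKKKK
KKKKKK
KKKKKR
KKKKKK
KKKKKK
KKGKKK
RKKKKK
KKKKKK
After op 3 fill(4,5,K) [0 cells changed]:
KKKKKK
KKKKKK
KKKKKR
KKKKKK
KKKKKK
KKGKKK
RKKKKK
KKKKKK
After op 4 fill(5,4,W) [45 cells changed]:
WWWWWW
WWWWWW
WWWWWR
WWWWWW
WWWWWW
WWGWWW
RWWWWW
WWWWWW

Answer: 45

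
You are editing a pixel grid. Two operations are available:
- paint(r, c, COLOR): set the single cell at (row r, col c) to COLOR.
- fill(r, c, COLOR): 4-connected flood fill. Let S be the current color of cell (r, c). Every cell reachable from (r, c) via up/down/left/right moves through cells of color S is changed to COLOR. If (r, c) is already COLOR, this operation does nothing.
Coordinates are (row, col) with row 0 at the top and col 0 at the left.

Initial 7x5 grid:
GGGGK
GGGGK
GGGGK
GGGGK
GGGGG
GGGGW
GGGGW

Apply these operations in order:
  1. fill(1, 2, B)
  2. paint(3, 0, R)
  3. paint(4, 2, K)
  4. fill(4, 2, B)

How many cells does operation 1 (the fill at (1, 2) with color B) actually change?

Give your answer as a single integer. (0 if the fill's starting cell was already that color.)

After op 1 fill(1,2,B) [29 cells changed]:
BBBBK
BBBBK
BBBBK
BBBBK
BBBBB
BBBBW
BBBBW

Answer: 29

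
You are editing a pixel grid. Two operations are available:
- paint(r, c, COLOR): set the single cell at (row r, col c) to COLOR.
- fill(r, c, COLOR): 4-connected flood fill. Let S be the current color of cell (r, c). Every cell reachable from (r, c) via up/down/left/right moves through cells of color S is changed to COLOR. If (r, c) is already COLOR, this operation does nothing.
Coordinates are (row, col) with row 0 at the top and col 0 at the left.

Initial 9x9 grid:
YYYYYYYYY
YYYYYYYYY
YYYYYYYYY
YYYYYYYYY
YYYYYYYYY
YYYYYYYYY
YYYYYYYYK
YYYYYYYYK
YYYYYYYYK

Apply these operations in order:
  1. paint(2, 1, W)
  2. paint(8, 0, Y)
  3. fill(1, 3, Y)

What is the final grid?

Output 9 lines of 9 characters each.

After op 1 paint(2,1,W):
YYYYYYYYY
YYYYYYYYY
YWYYYYYYY
YYYYYYYYY
YYYYYYYYY
YYYYYYYYY
YYYYYYYYK
YYYYYYYYK
YYYYYYYYK
After op 2 paint(8,0,Y):
YYYYYYYYY
YYYYYYYYY
YWYYYYYYY
YYYYYYYYY
YYYYYYYYY
YYYYYYYYY
YYYYYYYYK
YYYYYYYYK
YYYYYYYYK
After op 3 fill(1,3,Y) [0 cells changed]:
YYYYYYYYY
YYYYYYYYY
YWYYYYYYY
YYYYYYYYY
YYYYYYYYY
YYYYYYYYY
YYYYYYYYK
YYYYYYYYK
YYYYYYYYK

Answer: YYYYYYYYY
YYYYYYYYY
YWYYYYYYY
YYYYYYYYY
YYYYYYYYY
YYYYYYYYY
YYYYYYYYK
YYYYYYYYK
YYYYYYYYK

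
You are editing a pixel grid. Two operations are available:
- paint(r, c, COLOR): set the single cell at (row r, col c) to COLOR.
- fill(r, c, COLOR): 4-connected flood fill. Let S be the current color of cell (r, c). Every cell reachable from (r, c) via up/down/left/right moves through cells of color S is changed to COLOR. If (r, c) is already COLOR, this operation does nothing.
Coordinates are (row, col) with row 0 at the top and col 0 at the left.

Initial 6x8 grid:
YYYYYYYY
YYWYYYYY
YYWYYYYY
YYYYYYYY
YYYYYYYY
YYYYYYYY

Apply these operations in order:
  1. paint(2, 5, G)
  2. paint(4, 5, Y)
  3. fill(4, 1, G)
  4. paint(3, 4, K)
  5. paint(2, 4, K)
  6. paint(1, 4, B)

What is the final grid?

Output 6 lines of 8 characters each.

Answer: GGGGGGGG
GGWGBGGG
GGWGKGGG
GGGGKGGG
GGGGGGGG
GGGGGGGG

Derivation:
After op 1 paint(2,5,G):
YYYYYYYY
YYWYYYYY
YYWYYGYY
YYYYYYYY
YYYYYYYY
YYYYYYYY
After op 2 paint(4,5,Y):
YYYYYYYY
YYWYYYYY
YYWYYGYY
YYYYYYYY
YYYYYYYY
YYYYYYYY
After op 3 fill(4,1,G) [45 cells changed]:
GGGGGGGG
GGWGGGGG
GGWGGGGG
GGGGGGGG
GGGGGGGG
GGGGGGGG
After op 4 paint(3,4,K):
GGGGGGGG
GGWGGGGG
GGWGGGGG
GGGGKGGG
GGGGGGGG
GGGGGGGG
After op 5 paint(2,4,K):
GGGGGGGG
GGWGGGGG
GGWGKGGG
GGGGKGGG
GGGGGGGG
GGGGGGGG
After op 6 paint(1,4,B):
GGGGGGGG
GGWGBGGG
GGWGKGGG
GGGGKGGG
GGGGGGGG
GGGGGGGG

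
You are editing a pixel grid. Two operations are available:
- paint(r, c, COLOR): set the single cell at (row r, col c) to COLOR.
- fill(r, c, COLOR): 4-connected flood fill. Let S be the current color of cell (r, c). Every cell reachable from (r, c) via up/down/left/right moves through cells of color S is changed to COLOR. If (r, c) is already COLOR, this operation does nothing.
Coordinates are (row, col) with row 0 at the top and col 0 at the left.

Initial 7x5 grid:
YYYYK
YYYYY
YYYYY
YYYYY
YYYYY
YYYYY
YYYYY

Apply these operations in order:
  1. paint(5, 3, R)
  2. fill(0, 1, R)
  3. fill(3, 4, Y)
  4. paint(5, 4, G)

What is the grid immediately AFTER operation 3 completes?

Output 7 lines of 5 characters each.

Answer: YYYYK
YYYYY
YYYYY
YYYYY
YYYYY
YYYYY
YYYYY

Derivation:
After op 1 paint(5,3,R):
YYYYK
YYYYY
YYYYY
YYYYY
YYYYY
YYYRY
YYYYY
After op 2 fill(0,1,R) [33 cells changed]:
RRRRK
RRRRR
RRRRR
RRRRR
RRRRR
RRRRR
RRRRR
After op 3 fill(3,4,Y) [34 cells changed]:
YYYYK
YYYYY
YYYYY
YYYYY
YYYYY
YYYYY
YYYYY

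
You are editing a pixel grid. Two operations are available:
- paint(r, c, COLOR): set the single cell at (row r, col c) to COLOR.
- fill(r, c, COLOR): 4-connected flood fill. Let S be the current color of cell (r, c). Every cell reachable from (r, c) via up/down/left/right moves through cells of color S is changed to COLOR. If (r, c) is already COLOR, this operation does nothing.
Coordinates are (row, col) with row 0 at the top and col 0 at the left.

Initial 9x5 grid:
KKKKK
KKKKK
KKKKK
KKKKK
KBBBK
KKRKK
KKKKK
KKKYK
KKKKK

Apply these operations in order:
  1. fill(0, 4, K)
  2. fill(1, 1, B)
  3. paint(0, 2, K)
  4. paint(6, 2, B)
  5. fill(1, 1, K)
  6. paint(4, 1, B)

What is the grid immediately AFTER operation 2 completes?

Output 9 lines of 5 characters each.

After op 1 fill(0,4,K) [0 cells changed]:
KKKKK
KKKKK
KKKKK
KKKKK
KBBBK
KKRKK
KKKKK
KKKYK
KKKKK
After op 2 fill(1,1,B) [40 cells changed]:
BBBBB
BBBBB
BBBBB
BBBBB
BBBBB
BBRBB
BBBBB
BBBYB
BBBBB

Answer: BBBBB
BBBBB
BBBBB
BBBBB
BBBBB
BBRBB
BBBBB
BBBYB
BBBBB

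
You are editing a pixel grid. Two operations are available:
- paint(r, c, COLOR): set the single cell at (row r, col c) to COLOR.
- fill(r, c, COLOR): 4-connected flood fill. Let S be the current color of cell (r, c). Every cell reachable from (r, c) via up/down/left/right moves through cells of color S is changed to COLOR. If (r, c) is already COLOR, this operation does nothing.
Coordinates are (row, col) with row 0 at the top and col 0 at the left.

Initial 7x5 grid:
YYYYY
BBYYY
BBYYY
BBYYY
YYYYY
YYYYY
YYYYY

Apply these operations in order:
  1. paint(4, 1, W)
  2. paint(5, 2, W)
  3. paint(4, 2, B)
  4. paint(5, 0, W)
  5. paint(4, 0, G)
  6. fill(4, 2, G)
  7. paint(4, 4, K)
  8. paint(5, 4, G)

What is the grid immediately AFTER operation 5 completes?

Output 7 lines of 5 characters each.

Answer: YYYYY
BBYYY
BBYYY
BBYYY
GWBYY
WYWYY
YYYYY

Derivation:
After op 1 paint(4,1,W):
YYYYY
BBYYY
BBYYY
BBYYY
YWYYY
YYYYY
YYYYY
After op 2 paint(5,2,W):
YYYYY
BBYYY
BBYYY
BBYYY
YWYYY
YYWYY
YYYYY
After op 3 paint(4,2,B):
YYYYY
BBYYY
BBYYY
BBYYY
YWBYY
YYWYY
YYYYY
After op 4 paint(5,0,W):
YYYYY
BBYYY
BBYYY
BBYYY
YWBYY
WYWYY
YYYYY
After op 5 paint(4,0,G):
YYYYY
BBYYY
BBYYY
BBYYY
GWBYY
WYWYY
YYYYY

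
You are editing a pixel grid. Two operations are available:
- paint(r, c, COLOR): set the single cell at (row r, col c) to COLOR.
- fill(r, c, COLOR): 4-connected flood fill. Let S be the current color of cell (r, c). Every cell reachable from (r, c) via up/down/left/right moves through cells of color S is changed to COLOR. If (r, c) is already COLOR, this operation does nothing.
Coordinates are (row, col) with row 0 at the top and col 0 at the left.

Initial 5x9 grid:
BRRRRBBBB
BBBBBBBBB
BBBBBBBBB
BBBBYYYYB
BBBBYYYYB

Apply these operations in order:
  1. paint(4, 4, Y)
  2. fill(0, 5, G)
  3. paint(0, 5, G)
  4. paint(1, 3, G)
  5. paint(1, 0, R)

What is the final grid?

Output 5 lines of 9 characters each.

After op 1 paint(4,4,Y):
BRRRRBBBB
BBBBBBBBB
BBBBBBBBB
BBBBYYYYB
BBBBYYYYB
After op 2 fill(0,5,G) [33 cells changed]:
GRRRRGGGG
GGGGGGGGG
GGGGGGGGG
GGGGYYYYG
GGGGYYYYG
After op 3 paint(0,5,G):
GRRRRGGGG
GGGGGGGGG
GGGGGGGGG
GGGGYYYYG
GGGGYYYYG
After op 4 paint(1,3,G):
GRRRRGGGG
GGGGGGGGG
GGGGGGGGG
GGGGYYYYG
GGGGYYYYG
After op 5 paint(1,0,R):
GRRRRGGGG
RGGGGGGGG
GGGGGGGGG
GGGGYYYYG
GGGGYYYYG

Answer: GRRRRGGGG
RGGGGGGGG
GGGGGGGGG
GGGGYYYYG
GGGGYYYYG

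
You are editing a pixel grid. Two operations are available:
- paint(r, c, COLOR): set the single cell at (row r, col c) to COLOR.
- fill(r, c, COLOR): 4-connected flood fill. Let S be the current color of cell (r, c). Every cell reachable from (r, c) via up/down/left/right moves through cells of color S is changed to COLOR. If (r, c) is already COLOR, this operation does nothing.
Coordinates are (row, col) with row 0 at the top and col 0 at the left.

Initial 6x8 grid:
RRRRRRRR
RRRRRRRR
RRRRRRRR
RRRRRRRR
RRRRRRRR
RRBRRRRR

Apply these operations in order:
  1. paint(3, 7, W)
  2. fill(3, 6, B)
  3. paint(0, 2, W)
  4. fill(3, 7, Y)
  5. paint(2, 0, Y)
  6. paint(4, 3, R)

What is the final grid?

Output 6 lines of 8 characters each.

After op 1 paint(3,7,W):
RRRRRRRR
RRRRRRRR
RRRRRRRR
RRRRRRRW
RRRRRRRR
RRBRRRRR
After op 2 fill(3,6,B) [46 cells changed]:
BBBBBBBB
BBBBBBBB
BBBBBBBB
BBBBBBBW
BBBBBBBB
BBBBBBBB
After op 3 paint(0,2,W):
BBWBBBBB
BBBBBBBB
BBBBBBBB
BBBBBBBW
BBBBBBBB
BBBBBBBB
After op 4 fill(3,7,Y) [1 cells changed]:
BBWBBBBB
BBBBBBBB
BBBBBBBB
BBBBBBBY
BBBBBBBB
BBBBBBBB
After op 5 paint(2,0,Y):
BBWBBBBB
BBBBBBBB
YBBBBBBB
BBBBBBBY
BBBBBBBB
BBBBBBBB
After op 6 paint(4,3,R):
BBWBBBBB
BBBBBBBB
YBBBBBBB
BBBBBBBY
BBBRBBBB
BBBBBBBB

Answer: BBWBBBBB
BBBBBBBB
YBBBBBBB
BBBBBBBY
BBBRBBBB
BBBBBBBB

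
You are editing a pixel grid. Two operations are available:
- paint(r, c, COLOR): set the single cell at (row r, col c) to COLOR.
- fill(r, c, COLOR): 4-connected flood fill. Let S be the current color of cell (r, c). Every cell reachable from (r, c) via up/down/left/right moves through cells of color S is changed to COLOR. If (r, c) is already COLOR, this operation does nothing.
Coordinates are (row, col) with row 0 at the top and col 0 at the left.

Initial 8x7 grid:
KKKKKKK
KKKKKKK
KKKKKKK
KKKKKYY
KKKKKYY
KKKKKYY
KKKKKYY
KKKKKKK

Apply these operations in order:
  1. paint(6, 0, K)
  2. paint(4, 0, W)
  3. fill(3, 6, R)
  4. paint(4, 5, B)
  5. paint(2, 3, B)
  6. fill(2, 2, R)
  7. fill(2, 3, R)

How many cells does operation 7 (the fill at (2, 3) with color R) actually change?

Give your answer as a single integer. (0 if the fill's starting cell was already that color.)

Answer: 1

Derivation:
After op 1 paint(6,0,K):
KKKKKKK
KKKKKKK
KKKKKKK
KKKKKYY
KKKKKYY
KKKKKYY
KKKKKYY
KKKKKKK
After op 2 paint(4,0,W):
KKKKKKK
KKKKKKK
KKKKKKK
KKKKKYY
WKKKKYY
KKKKKYY
KKKKKYY
KKKKKKK
After op 3 fill(3,6,R) [8 cells changed]:
KKKKKKK
KKKKKKK
KKKKKKK
KKKKKRR
WKKKKRR
KKKKKRR
KKKKKRR
KKKKKKK
After op 4 paint(4,5,B):
KKKKKKK
KKKKKKK
KKKKKKK
KKKKKRR
WKKKKBR
KKKKKRR
KKKKKRR
KKKKKKK
After op 5 paint(2,3,B):
KKKKKKK
KKKKKKK
KKKBKKK
KKKKKRR
WKKKKBR
KKKKKRR
KKKKKRR
KKKKKKK
After op 6 fill(2,2,R) [46 cells changed]:
RRRRRRR
RRRRRRR
RRRBRRR
RRRRRRR
WRRRRBR
RRRRRRR
RRRRRRR
RRRRRRR
After op 7 fill(2,3,R) [1 cells changed]:
RRRRRRR
RRRRRRR
RRRRRRR
RRRRRRR
WRRRRBR
RRRRRRR
RRRRRRR
RRRRRRR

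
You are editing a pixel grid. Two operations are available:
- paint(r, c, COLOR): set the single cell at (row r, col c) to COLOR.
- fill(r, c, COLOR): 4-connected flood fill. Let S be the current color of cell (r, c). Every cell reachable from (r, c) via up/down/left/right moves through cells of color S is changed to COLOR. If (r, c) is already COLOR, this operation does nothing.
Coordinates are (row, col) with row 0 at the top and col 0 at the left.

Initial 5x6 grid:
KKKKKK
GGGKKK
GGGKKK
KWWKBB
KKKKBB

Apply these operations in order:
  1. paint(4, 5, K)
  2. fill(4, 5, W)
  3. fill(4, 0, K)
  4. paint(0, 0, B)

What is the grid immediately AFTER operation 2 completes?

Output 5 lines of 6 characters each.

After op 1 paint(4,5,K):
KKKKKK
GGGKKK
GGGKKK
KWWKBB
KKKKBK
After op 2 fill(4,5,W) [1 cells changed]:
KKKKKK
GGGKKK
GGGKKK
KWWKBB
KKKKBW

Answer: KKKKKK
GGGKKK
GGGKKK
KWWKBB
KKKKBW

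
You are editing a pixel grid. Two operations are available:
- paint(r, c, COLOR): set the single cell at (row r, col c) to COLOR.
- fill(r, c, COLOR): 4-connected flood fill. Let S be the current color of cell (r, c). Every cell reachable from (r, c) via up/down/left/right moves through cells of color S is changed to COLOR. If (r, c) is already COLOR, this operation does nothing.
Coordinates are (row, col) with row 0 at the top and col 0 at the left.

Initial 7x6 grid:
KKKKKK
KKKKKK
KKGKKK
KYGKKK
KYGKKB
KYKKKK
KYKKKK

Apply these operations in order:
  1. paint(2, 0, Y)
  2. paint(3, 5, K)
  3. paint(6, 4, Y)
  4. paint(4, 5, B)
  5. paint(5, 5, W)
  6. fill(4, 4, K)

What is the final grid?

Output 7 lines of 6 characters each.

After op 1 paint(2,0,Y):
KKKKKK
KKKKKK
YKGKKK
KYGKKK
KYGKKB
KYKKKK
KYKKKK
After op 2 paint(3,5,K):
KKKKKK
KKKKKK
YKGKKK
KYGKKK
KYGKKB
KYKKKK
KYKKKK
After op 3 paint(6,4,Y):
KKKKKK
KKKKKK
YKGKKK
KYGKKK
KYGKKB
KYKKKK
KYKKYK
After op 4 paint(4,5,B):
KKKKKK
KKKKKK
YKGKKK
KYGKKK
KYGKKB
KYKKKK
KYKKYK
After op 5 paint(5,5,W):
KKKKKK
KKKKKK
YKGKKK
KYGKKK
KYGKKB
KYKKKW
KYKKYK
After op 6 fill(4,4,K) [0 cells changed]:
KKKKKK
KKKKKK
YKGKKK
KYGKKK
KYGKKB
KYKKKW
KYKKYK

Answer: KKKKKK
KKKKKK
YKGKKK
KYGKKK
KYGKKB
KYKKKW
KYKKYK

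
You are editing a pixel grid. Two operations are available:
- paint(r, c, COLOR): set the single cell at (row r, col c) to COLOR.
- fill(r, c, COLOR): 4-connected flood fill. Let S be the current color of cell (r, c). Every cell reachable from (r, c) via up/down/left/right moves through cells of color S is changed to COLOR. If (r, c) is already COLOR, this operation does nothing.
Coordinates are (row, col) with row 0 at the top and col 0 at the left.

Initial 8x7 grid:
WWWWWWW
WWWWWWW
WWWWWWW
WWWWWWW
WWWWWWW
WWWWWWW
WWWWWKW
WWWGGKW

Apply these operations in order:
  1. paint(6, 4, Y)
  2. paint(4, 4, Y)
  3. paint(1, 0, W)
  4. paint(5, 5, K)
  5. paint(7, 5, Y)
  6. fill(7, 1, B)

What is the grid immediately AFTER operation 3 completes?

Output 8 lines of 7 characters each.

After op 1 paint(6,4,Y):
WWWWWWW
WWWWWWW
WWWWWWW
WWWWWWW
WWWWWWW
WWWWWWW
WWWWYKW
WWWGGKW
After op 2 paint(4,4,Y):
WWWWWWW
WWWWWWW
WWWWWWW
WWWWWWW
WWWWYWW
WWWWWWW
WWWWYKW
WWWGGKW
After op 3 paint(1,0,W):
WWWWWWW
WWWWWWW
WWWWWWW
WWWWWWW
WWWWYWW
WWWWWWW
WWWWYKW
WWWGGKW

Answer: WWWWWWW
WWWWWWW
WWWWWWW
WWWWWWW
WWWWYWW
WWWWWWW
WWWWYKW
WWWGGKW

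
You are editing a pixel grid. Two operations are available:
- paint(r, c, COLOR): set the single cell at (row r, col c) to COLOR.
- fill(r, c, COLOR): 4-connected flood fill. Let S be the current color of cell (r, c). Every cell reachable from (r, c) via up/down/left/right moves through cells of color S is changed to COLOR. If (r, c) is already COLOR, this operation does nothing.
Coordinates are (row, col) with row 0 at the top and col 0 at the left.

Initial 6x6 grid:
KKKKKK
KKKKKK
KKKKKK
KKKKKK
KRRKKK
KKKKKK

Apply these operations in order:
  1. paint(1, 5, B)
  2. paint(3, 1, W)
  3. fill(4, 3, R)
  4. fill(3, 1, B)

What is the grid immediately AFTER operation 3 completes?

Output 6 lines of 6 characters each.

After op 1 paint(1,5,B):
KKKKKK
KKKKKB
KKKKKK
KKKKKK
KRRKKK
KKKKKK
After op 2 paint(3,1,W):
KKKKKK
KKKKKB
KKKKKK
KWKKKK
KRRKKK
KKKKKK
After op 3 fill(4,3,R) [32 cells changed]:
RRRRRR
RRRRRB
RRRRRR
RWRRRR
RRRRRR
RRRRRR

Answer: RRRRRR
RRRRRB
RRRRRR
RWRRRR
RRRRRR
RRRRRR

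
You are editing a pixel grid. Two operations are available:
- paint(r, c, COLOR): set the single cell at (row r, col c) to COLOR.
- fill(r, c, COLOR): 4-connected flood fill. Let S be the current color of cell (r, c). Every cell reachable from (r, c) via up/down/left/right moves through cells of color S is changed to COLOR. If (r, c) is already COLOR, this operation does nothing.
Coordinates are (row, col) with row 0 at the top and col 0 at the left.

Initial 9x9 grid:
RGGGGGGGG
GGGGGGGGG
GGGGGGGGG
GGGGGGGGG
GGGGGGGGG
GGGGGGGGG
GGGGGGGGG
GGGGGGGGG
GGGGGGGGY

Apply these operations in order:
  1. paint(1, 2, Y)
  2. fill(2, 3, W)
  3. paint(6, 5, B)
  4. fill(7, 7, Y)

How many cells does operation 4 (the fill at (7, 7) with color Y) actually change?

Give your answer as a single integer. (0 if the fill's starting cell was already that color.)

After op 1 paint(1,2,Y):
RGGGGGGGG
GGYGGGGGG
GGGGGGGGG
GGGGGGGGG
GGGGGGGGG
GGGGGGGGG
GGGGGGGGG
GGGGGGGGG
GGGGGGGGY
After op 2 fill(2,3,W) [78 cells changed]:
RWWWWWWWW
WWYWWWWWW
WWWWWWWWW
WWWWWWWWW
WWWWWWWWW
WWWWWWWWW
WWWWWWWWW
WWWWWWWWW
WWWWWWWWY
After op 3 paint(6,5,B):
RWWWWWWWW
WWYWWWWWW
WWWWWWWWW
WWWWWWWWW
WWWWWWWWW
WWWWWWWWW
WWWWWBWWW
WWWWWWWWW
WWWWWWWWY
After op 4 fill(7,7,Y) [77 cells changed]:
RYYYYYYYY
YYYYYYYYY
YYYYYYYYY
YYYYYYYYY
YYYYYYYYY
YYYYYYYYY
YYYYYBYYY
YYYYYYYYY
YYYYYYYYY

Answer: 77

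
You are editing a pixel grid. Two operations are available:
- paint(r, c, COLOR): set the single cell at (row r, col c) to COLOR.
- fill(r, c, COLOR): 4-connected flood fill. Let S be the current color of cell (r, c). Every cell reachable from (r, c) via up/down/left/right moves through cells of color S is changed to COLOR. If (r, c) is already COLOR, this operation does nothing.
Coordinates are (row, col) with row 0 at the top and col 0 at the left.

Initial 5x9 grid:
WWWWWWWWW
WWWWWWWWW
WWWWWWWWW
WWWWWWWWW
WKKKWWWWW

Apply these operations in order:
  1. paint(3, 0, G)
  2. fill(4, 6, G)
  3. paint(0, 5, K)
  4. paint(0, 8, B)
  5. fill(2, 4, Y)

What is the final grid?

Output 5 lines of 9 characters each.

After op 1 paint(3,0,G):
WWWWWWWWW
WWWWWWWWW
WWWWWWWWW
GWWWWWWWW
WKKKWWWWW
After op 2 fill(4,6,G) [40 cells changed]:
GGGGGGGGG
GGGGGGGGG
GGGGGGGGG
GGGGGGGGG
WKKKGGGGG
After op 3 paint(0,5,K):
GGGGGKGGG
GGGGGGGGG
GGGGGGGGG
GGGGGGGGG
WKKKGGGGG
After op 4 paint(0,8,B):
GGGGGKGGB
GGGGGGGGG
GGGGGGGGG
GGGGGGGGG
WKKKGGGGG
After op 5 fill(2,4,Y) [39 cells changed]:
YYYYYKYYB
YYYYYYYYY
YYYYYYYYY
YYYYYYYYY
WKKKYYYYY

Answer: YYYYYKYYB
YYYYYYYYY
YYYYYYYYY
YYYYYYYYY
WKKKYYYYY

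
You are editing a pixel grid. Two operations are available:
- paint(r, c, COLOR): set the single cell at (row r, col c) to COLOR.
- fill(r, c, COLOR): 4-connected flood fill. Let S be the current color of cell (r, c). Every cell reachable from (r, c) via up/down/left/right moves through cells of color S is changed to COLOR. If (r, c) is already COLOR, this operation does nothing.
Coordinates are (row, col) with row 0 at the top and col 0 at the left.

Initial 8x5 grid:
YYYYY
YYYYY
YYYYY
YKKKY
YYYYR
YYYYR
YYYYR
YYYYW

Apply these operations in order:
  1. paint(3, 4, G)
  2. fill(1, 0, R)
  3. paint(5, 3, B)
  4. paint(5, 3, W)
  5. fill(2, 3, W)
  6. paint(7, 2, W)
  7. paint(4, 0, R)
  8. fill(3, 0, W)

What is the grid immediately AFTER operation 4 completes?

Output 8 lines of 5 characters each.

Answer: RRRRR
RRRRR
RRRRR
RKKKG
RRRRR
RRRWR
RRRRR
RRRRW

Derivation:
After op 1 paint(3,4,G):
YYYYY
YYYYY
YYYYY
YKKKG
YYYYR
YYYYR
YYYYR
YYYYW
After op 2 fill(1,0,R) [32 cells changed]:
RRRRR
RRRRR
RRRRR
RKKKG
RRRRR
RRRRR
RRRRR
RRRRW
After op 3 paint(5,3,B):
RRRRR
RRRRR
RRRRR
RKKKG
RRRRR
RRRBR
RRRRR
RRRRW
After op 4 paint(5,3,W):
RRRRR
RRRRR
RRRRR
RKKKG
RRRRR
RRRWR
RRRRR
RRRRW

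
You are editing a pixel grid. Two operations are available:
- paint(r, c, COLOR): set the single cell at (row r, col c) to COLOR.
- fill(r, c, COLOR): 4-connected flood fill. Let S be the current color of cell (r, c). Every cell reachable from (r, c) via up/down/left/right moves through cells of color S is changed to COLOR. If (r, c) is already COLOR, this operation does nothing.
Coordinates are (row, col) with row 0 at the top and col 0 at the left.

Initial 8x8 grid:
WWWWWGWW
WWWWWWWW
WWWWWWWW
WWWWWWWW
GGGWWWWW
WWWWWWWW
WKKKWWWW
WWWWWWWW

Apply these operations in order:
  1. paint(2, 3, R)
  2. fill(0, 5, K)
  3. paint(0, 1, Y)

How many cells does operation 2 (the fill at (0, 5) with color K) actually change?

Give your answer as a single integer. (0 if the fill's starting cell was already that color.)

After op 1 paint(2,3,R):
WWWWWGWW
WWWWWWWW
WWWRWWWW
WWWWWWWW
GGGWWWWW
WWWWWWWW
WKKKWWWW
WWWWWWWW
After op 2 fill(0,5,K) [1 cells changed]:
WWWWWKWW
WWWWWWWW
WWWRWWWW
WWWWWWWW
GGGWWWWW
WWWWWWWW
WKKKWWWW
WWWWWWWW

Answer: 1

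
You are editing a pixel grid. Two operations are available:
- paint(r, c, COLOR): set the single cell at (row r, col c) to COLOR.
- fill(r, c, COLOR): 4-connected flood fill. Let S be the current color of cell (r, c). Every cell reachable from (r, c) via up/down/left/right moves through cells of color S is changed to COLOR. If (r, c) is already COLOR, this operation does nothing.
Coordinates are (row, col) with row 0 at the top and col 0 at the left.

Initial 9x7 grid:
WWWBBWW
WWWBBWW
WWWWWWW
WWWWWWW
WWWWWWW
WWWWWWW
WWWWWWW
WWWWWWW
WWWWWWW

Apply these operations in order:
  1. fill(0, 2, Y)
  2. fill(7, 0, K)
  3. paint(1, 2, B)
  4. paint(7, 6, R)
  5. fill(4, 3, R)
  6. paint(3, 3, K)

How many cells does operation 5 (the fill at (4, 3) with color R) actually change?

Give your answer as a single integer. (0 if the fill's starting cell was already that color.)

After op 1 fill(0,2,Y) [59 cells changed]:
YYYBBYY
YYYBBYY
YYYYYYY
YYYYYYY
YYYYYYY
YYYYYYY
YYYYYYY
YYYYYYY
YYYYYYY
After op 2 fill(7,0,K) [59 cells changed]:
KKKBBKK
KKKBBKK
KKKKKKK
KKKKKKK
KKKKKKK
KKKKKKK
KKKKKKK
KKKKKKK
KKKKKKK
After op 3 paint(1,2,B):
KKKBBKK
KKBBBKK
KKKKKKK
KKKKKKK
KKKKKKK
KKKKKKK
KKKKKKK
KKKKKKK
KKKKKKK
After op 4 paint(7,6,R):
KKKBBKK
KKBBBKK
KKKKKKK
KKKKKKK
KKKKKKK
KKKKKKK
KKKKKKK
KKKKKKR
KKKKKKK
After op 5 fill(4,3,R) [57 cells changed]:
RRRBBRR
RRBBBRR
RRRRRRR
RRRRRRR
RRRRRRR
RRRRRRR
RRRRRRR
RRRRRRR
RRRRRRR

Answer: 57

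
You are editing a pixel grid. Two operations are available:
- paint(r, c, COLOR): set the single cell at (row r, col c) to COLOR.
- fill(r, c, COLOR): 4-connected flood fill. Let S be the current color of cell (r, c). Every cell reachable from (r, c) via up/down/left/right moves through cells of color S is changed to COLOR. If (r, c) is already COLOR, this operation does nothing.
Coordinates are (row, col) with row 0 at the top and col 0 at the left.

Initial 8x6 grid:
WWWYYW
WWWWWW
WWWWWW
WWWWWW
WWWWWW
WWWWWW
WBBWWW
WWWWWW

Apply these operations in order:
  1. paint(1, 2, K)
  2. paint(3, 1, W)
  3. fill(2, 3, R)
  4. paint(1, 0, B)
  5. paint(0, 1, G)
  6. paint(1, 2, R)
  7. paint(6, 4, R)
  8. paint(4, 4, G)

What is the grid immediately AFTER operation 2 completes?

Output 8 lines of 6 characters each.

Answer: WWWYYW
WWKWWW
WWWWWW
WWWWWW
WWWWWW
WWWWWW
WBBWWW
WWWWWW

Derivation:
After op 1 paint(1,2,K):
WWWYYW
WWKWWW
WWWWWW
WWWWWW
WWWWWW
WWWWWW
WBBWWW
WWWWWW
After op 2 paint(3,1,W):
WWWYYW
WWKWWW
WWWWWW
WWWWWW
WWWWWW
WWWWWW
WBBWWW
WWWWWW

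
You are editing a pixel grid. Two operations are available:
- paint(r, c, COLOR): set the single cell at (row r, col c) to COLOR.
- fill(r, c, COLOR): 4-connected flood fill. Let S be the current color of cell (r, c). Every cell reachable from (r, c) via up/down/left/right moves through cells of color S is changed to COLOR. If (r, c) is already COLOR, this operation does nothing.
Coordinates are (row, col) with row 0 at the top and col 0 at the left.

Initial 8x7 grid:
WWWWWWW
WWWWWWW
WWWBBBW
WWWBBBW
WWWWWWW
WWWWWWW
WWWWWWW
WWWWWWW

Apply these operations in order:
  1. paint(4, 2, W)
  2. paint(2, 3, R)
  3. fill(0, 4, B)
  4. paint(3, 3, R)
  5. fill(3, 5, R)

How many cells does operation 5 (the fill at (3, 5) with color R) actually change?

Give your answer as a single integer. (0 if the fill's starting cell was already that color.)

Answer: 54

Derivation:
After op 1 paint(4,2,W):
WWWWWWW
WWWWWWW
WWWBBBW
WWWBBBW
WWWWWWW
WWWWWWW
WWWWWWW
WWWWWWW
After op 2 paint(2,3,R):
WWWWWWW
WWWWWWW
WWWRBBW
WWWBBBW
WWWWWWW
WWWWWWW
WWWWWWW
WWWWWWW
After op 3 fill(0,4,B) [50 cells changed]:
BBBBBBB
BBBBBBB
BBBRBBB
BBBBBBB
BBBBBBB
BBBBBBB
BBBBBBB
BBBBBBB
After op 4 paint(3,3,R):
BBBBBBB
BBBBBBB
BBBRBBB
BBBRBBB
BBBBBBB
BBBBBBB
BBBBBBB
BBBBBBB
After op 5 fill(3,5,R) [54 cells changed]:
RRRRRRR
RRRRRRR
RRRRRRR
RRRRRRR
RRRRRRR
RRRRRRR
RRRRRRR
RRRRRRR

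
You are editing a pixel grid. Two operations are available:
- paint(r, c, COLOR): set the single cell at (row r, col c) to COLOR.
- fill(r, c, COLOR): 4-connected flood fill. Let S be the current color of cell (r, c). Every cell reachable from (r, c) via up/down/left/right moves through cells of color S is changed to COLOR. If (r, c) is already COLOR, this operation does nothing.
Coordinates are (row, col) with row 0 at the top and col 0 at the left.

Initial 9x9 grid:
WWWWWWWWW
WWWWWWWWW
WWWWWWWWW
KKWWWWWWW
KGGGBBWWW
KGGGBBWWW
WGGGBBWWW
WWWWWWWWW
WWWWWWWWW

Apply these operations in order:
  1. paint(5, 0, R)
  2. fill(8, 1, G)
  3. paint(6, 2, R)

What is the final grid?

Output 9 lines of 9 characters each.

Answer: GGGGGGGGG
GGGGGGGGG
GGGGGGGGG
KKGGGGGGG
KGGGBBGGG
RGGGBBGGG
GGRGBBGGG
GGGGGGGGG
GGGGGGGGG

Derivation:
After op 1 paint(5,0,R):
WWWWWWWWW
WWWWWWWWW
WWWWWWWWW
KKWWWWWWW
KGGGBBWWW
RGGGBBWWW
WGGGBBWWW
WWWWWWWWW
WWWWWWWWW
After op 2 fill(8,1,G) [62 cells changed]:
GGGGGGGGG
GGGGGGGGG
GGGGGGGGG
KKGGGGGGG
KGGGBBGGG
RGGGBBGGG
GGGGBBGGG
GGGGGGGGG
GGGGGGGGG
After op 3 paint(6,2,R):
GGGGGGGGG
GGGGGGGGG
GGGGGGGGG
KKGGGGGGG
KGGGBBGGG
RGGGBBGGG
GGRGBBGGG
GGGGGGGGG
GGGGGGGGG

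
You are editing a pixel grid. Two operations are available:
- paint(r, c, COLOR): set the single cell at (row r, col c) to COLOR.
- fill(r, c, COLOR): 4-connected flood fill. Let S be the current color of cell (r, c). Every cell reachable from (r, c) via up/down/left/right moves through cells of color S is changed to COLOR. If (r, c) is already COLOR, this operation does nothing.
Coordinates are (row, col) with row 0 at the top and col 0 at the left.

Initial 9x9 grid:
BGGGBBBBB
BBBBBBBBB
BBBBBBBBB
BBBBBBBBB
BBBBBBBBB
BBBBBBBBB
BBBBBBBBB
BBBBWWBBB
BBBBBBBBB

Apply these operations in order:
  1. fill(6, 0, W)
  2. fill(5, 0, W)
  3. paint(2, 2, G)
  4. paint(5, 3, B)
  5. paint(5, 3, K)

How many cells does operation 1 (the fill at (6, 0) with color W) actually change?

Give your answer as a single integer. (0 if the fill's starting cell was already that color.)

After op 1 fill(6,0,W) [76 cells changed]:
WGGGWWWWW
WWWWWWWWW
WWWWWWWWW
WWWWWWWWW
WWWWWWWWW
WWWWWWWWW
WWWWWWWWW
WWWWWWWWW
WWWWWWWWW

Answer: 76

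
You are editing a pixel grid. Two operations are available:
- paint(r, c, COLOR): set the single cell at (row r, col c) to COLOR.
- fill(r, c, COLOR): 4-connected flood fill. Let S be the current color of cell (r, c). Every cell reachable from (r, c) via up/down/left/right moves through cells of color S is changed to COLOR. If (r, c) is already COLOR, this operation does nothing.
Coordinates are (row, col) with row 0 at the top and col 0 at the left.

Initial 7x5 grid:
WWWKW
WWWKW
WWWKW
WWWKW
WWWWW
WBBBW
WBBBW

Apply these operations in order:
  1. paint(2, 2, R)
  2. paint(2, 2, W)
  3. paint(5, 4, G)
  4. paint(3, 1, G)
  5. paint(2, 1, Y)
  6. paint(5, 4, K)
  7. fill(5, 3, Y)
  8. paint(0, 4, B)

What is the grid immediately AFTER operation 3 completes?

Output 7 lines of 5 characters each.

After op 1 paint(2,2,R):
WWWKW
WWWKW
WWRKW
WWWKW
WWWWW
WBBBW
WBBBW
After op 2 paint(2,2,W):
WWWKW
WWWKW
WWWKW
WWWKW
WWWWW
WBBBW
WBBBW
After op 3 paint(5,4,G):
WWWKW
WWWKW
WWWKW
WWWKW
WWWWW
WBBBG
WBBBW

Answer: WWWKW
WWWKW
WWWKW
WWWKW
WWWWW
WBBBG
WBBBW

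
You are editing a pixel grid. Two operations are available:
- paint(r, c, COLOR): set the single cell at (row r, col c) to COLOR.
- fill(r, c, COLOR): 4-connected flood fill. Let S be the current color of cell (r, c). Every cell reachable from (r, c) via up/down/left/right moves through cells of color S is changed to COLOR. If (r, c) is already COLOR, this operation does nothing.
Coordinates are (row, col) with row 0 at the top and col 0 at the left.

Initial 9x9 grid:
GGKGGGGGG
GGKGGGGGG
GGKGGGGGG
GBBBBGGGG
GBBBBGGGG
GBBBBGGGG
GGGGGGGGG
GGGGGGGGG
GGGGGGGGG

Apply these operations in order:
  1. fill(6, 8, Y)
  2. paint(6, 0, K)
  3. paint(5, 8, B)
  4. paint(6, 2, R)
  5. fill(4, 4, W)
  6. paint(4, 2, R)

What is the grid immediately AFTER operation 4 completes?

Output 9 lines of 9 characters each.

Answer: YYKYYYYYY
YYKYYYYYY
YYKYYYYYY
YBBBBYYYY
YBBBBYYYY
YBBBBYYYB
KYRYYYYYY
YYYYYYYYY
YYYYYYYYY

Derivation:
After op 1 fill(6,8,Y) [66 cells changed]:
YYKYYYYYY
YYKYYYYYY
YYKYYYYYY
YBBBBYYYY
YBBBBYYYY
YBBBBYYYY
YYYYYYYYY
YYYYYYYYY
YYYYYYYYY
After op 2 paint(6,0,K):
YYKYYYYYY
YYKYYYYYY
YYKYYYYYY
YBBBBYYYY
YBBBBYYYY
YBBBBYYYY
KYYYYYYYY
YYYYYYYYY
YYYYYYYYY
After op 3 paint(5,8,B):
YYKYYYYYY
YYKYYYYYY
YYKYYYYYY
YBBBBYYYY
YBBBBYYYY
YBBBBYYYB
KYYYYYYYY
YYYYYYYYY
YYYYYYYYY
After op 4 paint(6,2,R):
YYKYYYYYY
YYKYYYYYY
YYKYYYYYY
YBBBBYYYY
YBBBBYYYY
YBBBBYYYB
KYRYYYYYY
YYYYYYYYY
YYYYYYYYY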